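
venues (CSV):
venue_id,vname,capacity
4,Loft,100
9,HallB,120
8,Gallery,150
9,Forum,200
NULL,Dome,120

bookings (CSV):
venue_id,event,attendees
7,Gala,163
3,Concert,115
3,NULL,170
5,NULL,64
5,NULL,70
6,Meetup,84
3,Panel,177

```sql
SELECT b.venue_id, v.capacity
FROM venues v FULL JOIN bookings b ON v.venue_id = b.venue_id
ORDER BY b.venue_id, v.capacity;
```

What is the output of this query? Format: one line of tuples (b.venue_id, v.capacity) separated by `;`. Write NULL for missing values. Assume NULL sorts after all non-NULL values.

(3, NULL); (3, NULL); (3, NULL); (5, NULL); (5, NULL); (6, NULL); (7, NULL); (NULL, 100); (NULL, 120); (NULL, 120); (NULL, 150); (NULL, 200)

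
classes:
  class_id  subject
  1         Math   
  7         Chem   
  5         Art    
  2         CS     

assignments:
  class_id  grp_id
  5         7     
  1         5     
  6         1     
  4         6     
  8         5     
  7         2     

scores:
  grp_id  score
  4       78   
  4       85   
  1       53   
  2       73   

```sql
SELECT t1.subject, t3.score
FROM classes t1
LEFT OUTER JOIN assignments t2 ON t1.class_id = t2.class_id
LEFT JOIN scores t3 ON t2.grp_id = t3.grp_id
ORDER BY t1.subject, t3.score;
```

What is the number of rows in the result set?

Evaluate left to right. First `classes t1 LEFT JOIN assignments t2` on class_id: 4 row(s).
Then LEFT JOIN `scores t3` on grp_id: each of those 4 rows is kept; rows whose t2.grp_id has no match in t3 get NULL for t3's columns.
Result: 4 row(s).

4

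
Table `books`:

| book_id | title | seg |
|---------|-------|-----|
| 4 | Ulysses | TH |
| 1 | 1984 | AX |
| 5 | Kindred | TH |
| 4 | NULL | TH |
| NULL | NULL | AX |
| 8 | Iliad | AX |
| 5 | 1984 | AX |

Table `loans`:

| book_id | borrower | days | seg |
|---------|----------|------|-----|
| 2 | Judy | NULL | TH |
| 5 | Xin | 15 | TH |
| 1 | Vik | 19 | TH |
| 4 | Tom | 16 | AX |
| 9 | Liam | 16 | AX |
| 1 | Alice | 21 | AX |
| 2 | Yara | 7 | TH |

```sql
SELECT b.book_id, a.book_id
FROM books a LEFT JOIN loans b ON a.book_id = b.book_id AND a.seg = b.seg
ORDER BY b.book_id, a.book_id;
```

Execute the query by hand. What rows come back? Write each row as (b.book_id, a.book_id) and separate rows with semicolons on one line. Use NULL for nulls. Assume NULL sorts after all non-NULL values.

(1, 1); (5, 5); (NULL, 4); (NULL, 4); (NULL, 5); (NULL, 8); (NULL, NULL)

LEFT JOIN keeps every row from `books`; unmatched rows get NULL for `loans`'s columns.
Matching on a.book_id = b.book_id AND a.seg = b.seg. A NULL in a compared column never satisfies the condition.
- a row (book_id=4, seg=TH): no match → kept, b columns NULL.
- a row (book_id=1, seg=AX): matches 1 b row(s) → 1 output row(s).
- a row (book_id=5, seg=TH): matches 1 b row(s) → 1 output row(s).
- a row (book_id=4, seg=TH): no match → kept, b columns NULL.
- a row (book_id=NULL, seg=AX): no match → kept, b columns NULL.
- a row (book_id=8, seg=AX): no match → kept, b columns NULL.
- a row (book_id=5, seg=AX): no match → kept, b columns NULL.
After projecting and ordering:
b.book_id | a.book_id
1 | 1
5 | 5
NULL | 4
NULL | 4
NULL | 5
NULL | 8
NULL | NULL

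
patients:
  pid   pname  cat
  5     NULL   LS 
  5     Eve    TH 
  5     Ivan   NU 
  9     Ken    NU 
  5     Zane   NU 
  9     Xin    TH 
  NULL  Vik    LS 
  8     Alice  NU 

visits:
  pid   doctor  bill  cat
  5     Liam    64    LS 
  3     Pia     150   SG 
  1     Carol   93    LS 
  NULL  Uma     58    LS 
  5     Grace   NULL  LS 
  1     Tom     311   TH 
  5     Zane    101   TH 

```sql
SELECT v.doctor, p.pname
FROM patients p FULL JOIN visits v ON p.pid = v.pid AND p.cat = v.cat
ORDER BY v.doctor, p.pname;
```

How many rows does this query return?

13

FULL OUTER JOIN keeps every row from both sides; unmatched rows get NULL for the other side's columns.
Matching on p.pid = v.pid AND p.cat = v.cat. A NULL in a compared column never satisfies the condition.
Matched pairs: 3; unmatched p rows kept: 6; unmatched v rows kept: 4.
Total: 3 matched + 10 padded = 13 rows.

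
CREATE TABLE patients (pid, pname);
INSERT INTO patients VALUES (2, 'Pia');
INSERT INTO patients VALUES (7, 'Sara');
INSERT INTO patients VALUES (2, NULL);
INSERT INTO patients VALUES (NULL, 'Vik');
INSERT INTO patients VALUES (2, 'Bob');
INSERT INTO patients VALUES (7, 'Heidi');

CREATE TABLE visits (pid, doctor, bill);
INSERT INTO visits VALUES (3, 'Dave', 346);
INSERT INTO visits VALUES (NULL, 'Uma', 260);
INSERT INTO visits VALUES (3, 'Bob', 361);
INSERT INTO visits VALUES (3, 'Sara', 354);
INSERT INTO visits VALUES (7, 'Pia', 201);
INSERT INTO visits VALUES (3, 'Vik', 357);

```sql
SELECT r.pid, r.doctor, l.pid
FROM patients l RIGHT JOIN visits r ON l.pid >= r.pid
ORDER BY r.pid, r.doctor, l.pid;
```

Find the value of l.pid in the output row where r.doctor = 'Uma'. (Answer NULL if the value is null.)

RIGHT JOIN keeps every row from `visits`; unmatched rows get NULL for `patients`'s columns.
Matching on l.pid >= r.pid. A NULL in a compared column never satisfies the condition.
- l (pid=2) has no partner in r.
- l (pid=7) pairs with 5 row(s) of r.
- l (pid=2) has no partner in r.
- l (pid=NULL) has no partner in r.
- l (pid=2) has no partner in r.
- l (pid=7) pairs with 5 row(s) of r.
- 1 r row(s) had no l match → kept, l columns NULL.

NULL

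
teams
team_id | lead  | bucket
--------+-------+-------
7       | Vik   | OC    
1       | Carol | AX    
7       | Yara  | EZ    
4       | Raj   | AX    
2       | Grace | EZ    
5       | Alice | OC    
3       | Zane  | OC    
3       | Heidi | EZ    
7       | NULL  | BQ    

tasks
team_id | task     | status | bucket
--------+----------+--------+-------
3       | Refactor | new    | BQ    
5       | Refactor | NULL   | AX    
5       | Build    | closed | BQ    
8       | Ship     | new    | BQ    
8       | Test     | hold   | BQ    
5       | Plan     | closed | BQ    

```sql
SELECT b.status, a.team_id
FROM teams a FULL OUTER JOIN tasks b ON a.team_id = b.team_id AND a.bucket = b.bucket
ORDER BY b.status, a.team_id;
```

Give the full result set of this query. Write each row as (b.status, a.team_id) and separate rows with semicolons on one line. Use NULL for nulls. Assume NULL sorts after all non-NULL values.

(closed, NULL); (closed, NULL); (hold, NULL); (new, NULL); (new, NULL); (NULL, 1); (NULL, 2); (NULL, 3); (NULL, 3); (NULL, 4); (NULL, 5); (NULL, 7); (NULL, 7); (NULL, 7); (NULL, NULL)

FULL OUTER JOIN keeps every row from both sides; unmatched rows get NULL for the other side's columns.
Matching on a.team_id = b.team_id AND a.bucket = b.bucket.
- a[0] team_id=7, bucket=OC → no match; kept with NULLs on the b side.
- a[1] team_id=1, bucket=AX → no match; kept with NULLs on the b side.
- a[2] team_id=7, bucket=EZ → no match; kept with NULLs on the b side.
- a[3] team_id=4, bucket=AX → no match; kept with NULLs on the b side.
- a[4] team_id=2, bucket=EZ → no match; kept with NULLs on the b side.
- a[5] team_id=5, bucket=OC → no match; kept with NULLs on the b side.
- a[6] team_id=3, bucket=OC → no match; kept with NULLs on the b side.
- a[7] team_id=3, bucket=EZ → no match; kept with NULLs on the b side.
- a[8] team_id=7, bucket=BQ → no match; kept with NULLs on the b side.
- plus 6 unmatched b row(s), each kept with NULL a columns.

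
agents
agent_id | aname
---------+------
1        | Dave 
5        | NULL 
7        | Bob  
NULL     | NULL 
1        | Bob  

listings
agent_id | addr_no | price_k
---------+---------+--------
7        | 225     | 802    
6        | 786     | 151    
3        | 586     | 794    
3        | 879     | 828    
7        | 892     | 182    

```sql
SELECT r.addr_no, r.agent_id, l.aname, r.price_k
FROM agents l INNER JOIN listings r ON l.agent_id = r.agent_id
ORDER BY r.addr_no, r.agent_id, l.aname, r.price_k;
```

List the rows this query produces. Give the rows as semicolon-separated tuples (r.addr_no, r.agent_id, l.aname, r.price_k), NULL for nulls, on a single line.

(225, 7, Bob, 802); (892, 7, Bob, 182)

INNER JOIN keeps only pairs where the ON condition holds.
Matching on l.agent_id = r.agent_id. A NULL in a compared column never satisfies the condition.
Matched pairs: 2.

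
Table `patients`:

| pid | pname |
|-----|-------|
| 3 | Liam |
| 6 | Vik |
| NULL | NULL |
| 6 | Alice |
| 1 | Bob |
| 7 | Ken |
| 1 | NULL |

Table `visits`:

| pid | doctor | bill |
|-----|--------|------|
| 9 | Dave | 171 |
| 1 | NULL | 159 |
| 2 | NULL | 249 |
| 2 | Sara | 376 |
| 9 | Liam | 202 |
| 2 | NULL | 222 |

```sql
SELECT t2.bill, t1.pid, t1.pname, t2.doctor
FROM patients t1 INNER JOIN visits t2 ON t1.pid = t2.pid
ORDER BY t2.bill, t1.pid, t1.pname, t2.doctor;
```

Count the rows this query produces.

INNER JOIN keeps only pairs where the ON condition holds.
Matching on t1.pid = t2.pid. A NULL in a compared column never satisfies the condition.
- pid=3: no matching t2 row, dropped.
- pid=6: no matching t2 row, dropped.
- pid=NULL: no matching t2 row, dropped.
- pid=6: no matching t2 row, dropped.
- pid=1: 1 matching t2 row(s), so 1 row(s) emitted.
- pid=7: no matching t2 row, dropped.
- pid=1: 1 matching t2 row(s), so 1 row(s) emitted.
Total: 2 rows.

2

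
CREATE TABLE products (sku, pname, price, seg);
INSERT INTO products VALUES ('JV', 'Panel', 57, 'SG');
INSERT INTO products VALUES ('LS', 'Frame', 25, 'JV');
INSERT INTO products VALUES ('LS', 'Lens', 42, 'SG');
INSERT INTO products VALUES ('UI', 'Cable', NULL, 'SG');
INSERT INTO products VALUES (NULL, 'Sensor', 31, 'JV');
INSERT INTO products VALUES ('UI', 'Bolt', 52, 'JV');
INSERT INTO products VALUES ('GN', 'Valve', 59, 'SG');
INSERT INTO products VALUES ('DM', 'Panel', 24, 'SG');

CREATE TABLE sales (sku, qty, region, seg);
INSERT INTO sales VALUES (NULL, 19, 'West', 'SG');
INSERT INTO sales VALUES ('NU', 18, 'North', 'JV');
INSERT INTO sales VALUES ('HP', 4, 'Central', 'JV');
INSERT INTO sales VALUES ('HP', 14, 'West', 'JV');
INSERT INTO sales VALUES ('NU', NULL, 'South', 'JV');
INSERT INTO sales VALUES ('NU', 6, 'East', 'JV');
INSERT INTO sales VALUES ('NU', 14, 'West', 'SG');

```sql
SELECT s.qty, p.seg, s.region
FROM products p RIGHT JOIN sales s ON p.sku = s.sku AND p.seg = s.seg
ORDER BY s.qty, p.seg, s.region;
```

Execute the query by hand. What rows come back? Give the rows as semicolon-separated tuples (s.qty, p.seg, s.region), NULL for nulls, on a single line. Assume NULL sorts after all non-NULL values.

(4, NULL, Central); (6, NULL, East); (14, NULL, West); (14, NULL, West); (18, NULL, North); (19, NULL, West); (NULL, NULL, South)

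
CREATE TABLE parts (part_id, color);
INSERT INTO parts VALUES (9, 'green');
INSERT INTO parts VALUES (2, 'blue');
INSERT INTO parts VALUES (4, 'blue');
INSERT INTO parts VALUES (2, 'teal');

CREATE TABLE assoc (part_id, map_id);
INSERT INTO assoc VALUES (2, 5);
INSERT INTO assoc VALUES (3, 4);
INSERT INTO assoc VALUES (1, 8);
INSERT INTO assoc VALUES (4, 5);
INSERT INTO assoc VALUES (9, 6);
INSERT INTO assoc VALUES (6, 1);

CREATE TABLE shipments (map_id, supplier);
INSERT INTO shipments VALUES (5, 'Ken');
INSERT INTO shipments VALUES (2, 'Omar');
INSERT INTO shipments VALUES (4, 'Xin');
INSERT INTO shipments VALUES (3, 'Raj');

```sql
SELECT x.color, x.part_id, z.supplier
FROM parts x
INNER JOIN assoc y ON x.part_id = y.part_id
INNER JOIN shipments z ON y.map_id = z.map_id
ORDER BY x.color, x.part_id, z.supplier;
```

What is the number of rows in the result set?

3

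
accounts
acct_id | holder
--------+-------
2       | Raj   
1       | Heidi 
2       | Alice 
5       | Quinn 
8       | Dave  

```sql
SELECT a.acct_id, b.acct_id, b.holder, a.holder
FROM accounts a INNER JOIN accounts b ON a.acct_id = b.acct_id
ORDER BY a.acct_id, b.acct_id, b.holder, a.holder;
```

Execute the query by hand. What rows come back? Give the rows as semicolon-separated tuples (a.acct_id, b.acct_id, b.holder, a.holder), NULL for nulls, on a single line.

(1, 1, Heidi, Heidi); (2, 2, Alice, Alice); (2, 2, Alice, Raj); (2, 2, Raj, Alice); (2, 2, Raj, Raj); (5, 5, Quinn, Quinn); (8, 8, Dave, Dave)

INNER JOIN keeps only pairs where the ON condition holds.
Matching on a.acct_id = b.acct_id.
- acct_id=2: 2 matching b row(s), so 2 row(s) emitted.
- acct_id=1: 1 matching b row(s), so 1 row(s) emitted.
- acct_id=2: 2 matching b row(s), so 2 row(s) emitted.
- acct_id=5: 1 matching b row(s), so 1 row(s) emitted.
- acct_id=8: 1 matching b row(s), so 1 row(s) emitted.
After projecting and ordering:
a.acct_id | b.acct_id | b.holder | a.holder
1 | 1 | Heidi | Heidi
2 | 2 | Alice | Alice
2 | 2 | Alice | Raj
2 | 2 | Raj | Alice
2 | 2 | Raj | Raj
5 | 5 | Quinn | Quinn
8 | 8 | Dave | Dave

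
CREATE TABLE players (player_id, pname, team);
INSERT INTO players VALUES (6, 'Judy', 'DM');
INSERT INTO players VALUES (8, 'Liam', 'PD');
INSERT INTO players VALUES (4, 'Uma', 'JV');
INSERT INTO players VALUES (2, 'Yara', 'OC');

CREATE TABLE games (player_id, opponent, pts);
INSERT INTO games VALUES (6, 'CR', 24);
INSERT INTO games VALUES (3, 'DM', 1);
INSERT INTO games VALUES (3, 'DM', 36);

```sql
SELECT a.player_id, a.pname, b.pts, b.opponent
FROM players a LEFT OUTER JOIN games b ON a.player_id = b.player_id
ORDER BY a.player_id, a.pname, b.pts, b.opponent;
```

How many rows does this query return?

LEFT JOIN keeps every row from `players`; unmatched rows get NULL for `games`'s columns.
Matching on a.player_id = b.player_id.
Matched pairs: 1; unmatched a rows kept: 3.
Total: 1 matched + 3 padded = 4 rows.

4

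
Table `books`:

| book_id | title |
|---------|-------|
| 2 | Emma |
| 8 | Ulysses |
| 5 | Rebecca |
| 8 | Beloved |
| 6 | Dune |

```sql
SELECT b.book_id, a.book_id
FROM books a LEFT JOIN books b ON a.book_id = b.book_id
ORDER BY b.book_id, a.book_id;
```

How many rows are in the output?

LEFT JOIN keeps every row from `books a`; unmatched rows get NULL for `books b`'s columns.
Matching on a.book_id = b.book_id.
- a[0] book_id=2 → 1 match(es) in b → 1 row(s).
- a[1] book_id=8 → 2 match(es) in b → 2 row(s).
- a[2] book_id=5 → 1 match(es) in b → 1 row(s).
- a[3] book_id=8 → 2 match(es) in b → 2 row(s).
- a[4] book_id=6 → 1 match(es) in b → 1 row(s).
Total: 7 rows.

7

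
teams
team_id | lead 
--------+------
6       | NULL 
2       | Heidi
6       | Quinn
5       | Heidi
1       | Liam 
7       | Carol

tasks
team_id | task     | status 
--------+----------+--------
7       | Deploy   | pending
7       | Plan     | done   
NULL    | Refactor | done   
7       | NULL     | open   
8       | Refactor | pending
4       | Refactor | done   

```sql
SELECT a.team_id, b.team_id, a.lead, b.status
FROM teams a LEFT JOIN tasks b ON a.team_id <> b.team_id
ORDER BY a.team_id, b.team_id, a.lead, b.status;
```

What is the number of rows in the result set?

LEFT JOIN keeps every row from `teams`; unmatched rows get NULL for `tasks`'s columns.
Matching on a.team_id <> b.team_id. A NULL in a compared column never satisfies the condition.
Matched pairs: 27; unmatched a rows kept: 0.
Total: 27 rows.

27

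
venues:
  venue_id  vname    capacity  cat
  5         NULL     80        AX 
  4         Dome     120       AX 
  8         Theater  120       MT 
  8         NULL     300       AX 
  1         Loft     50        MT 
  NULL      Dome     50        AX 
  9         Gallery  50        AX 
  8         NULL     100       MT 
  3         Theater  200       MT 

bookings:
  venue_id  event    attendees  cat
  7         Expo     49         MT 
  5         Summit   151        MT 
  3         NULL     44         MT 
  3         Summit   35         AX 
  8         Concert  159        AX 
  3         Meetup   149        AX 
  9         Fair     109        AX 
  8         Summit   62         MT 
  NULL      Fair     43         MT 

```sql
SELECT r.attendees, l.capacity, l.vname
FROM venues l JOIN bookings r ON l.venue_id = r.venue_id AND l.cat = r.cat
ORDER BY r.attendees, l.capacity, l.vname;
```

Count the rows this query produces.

INNER JOIN keeps only pairs where the ON condition holds.
Matching on l.venue_id = r.venue_id AND l.cat = r.cat. A NULL in a compared column never satisfies the condition.
- venue_id=5, cat=AX: no matching r row, dropped.
- venue_id=4, cat=AX: no matching r row, dropped.
- venue_id=8, cat=MT: 1 matching r row(s), so 1 row(s) emitted.
- venue_id=8, cat=AX: 1 matching r row(s), so 1 row(s) emitted.
- venue_id=1, cat=MT: no matching r row, dropped.
- venue_id=NULL, cat=AX: no matching r row, dropped.
- venue_id=9, cat=AX: 1 matching r row(s), so 1 row(s) emitted.
- venue_id=8, cat=MT: 1 matching r row(s), so 1 row(s) emitted.
- venue_id=3, cat=MT: 1 matching r row(s), so 1 row(s) emitted.
Total: 5 rows.

5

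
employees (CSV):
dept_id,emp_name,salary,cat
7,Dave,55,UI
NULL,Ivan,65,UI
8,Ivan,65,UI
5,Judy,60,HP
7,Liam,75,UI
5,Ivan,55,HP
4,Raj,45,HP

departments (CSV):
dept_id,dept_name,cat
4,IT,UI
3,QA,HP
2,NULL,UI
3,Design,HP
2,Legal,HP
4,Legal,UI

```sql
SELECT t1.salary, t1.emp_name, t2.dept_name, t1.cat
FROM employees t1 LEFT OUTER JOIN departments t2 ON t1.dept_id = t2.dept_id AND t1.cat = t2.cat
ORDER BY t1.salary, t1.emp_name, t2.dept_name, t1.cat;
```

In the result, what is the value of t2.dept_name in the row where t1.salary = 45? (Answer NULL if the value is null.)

NULL

LEFT JOIN keeps every row from `employees`; unmatched rows get NULL for `departments`'s columns.
Matching on t1.dept_id = t2.dept_id AND t1.cat = t2.cat. A NULL in a compared column never satisfies the condition.
Matched pairs: 0; unmatched t1 rows kept: 7.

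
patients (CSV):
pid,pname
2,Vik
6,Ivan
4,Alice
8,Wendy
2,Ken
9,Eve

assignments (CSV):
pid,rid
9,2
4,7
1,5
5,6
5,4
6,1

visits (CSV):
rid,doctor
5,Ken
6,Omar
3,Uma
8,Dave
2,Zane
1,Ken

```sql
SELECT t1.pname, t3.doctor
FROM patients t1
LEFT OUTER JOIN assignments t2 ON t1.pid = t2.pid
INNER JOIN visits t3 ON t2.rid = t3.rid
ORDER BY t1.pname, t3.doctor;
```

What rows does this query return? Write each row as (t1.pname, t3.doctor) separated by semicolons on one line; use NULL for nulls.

(Eve, Zane); (Ivan, Ken)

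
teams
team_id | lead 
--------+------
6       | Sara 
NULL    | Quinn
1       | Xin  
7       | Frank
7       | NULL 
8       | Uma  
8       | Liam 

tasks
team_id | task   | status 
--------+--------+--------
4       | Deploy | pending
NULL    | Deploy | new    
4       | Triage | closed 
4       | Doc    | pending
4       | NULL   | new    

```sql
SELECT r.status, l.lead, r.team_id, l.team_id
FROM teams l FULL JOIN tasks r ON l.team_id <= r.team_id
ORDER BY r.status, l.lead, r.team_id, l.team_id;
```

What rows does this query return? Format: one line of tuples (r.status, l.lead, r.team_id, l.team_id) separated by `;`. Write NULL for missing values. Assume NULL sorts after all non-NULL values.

(closed, Xin, 4, 1); (new, Xin, 4, 1); (new, NULL, NULL, NULL); (pending, Xin, 4, 1); (pending, Xin, 4, 1); (NULL, Frank, NULL, 7); (NULL, Liam, NULL, 8); (NULL, Quinn, NULL, NULL); (NULL, Sara, NULL, 6); (NULL, Uma, NULL, 8); (NULL, NULL, NULL, 7)

FULL OUTER JOIN keeps every row from both sides; unmatched rows get NULL for the other side's columns.
Matching on l.team_id <= r.team_id. A NULL in a compared column never satisfies the condition.
- team_id=6: no r row matches, row kept with r columns NULL.
- team_id=NULL: no r row matches, row kept with r columns NULL.
- team_id=1: 4 matching r row(s), so 4 row(s) emitted.
- team_id=7: no r row matches, row kept with r columns NULL.
- team_id=7: no r row matches, row kept with r columns NULL.
- team_id=8: no r row matches, row kept with r columns NULL.
- team_id=8: no r row matches, row kept with r columns NULL.
- 1 r row(s) had no l match → kept, l columns NULL.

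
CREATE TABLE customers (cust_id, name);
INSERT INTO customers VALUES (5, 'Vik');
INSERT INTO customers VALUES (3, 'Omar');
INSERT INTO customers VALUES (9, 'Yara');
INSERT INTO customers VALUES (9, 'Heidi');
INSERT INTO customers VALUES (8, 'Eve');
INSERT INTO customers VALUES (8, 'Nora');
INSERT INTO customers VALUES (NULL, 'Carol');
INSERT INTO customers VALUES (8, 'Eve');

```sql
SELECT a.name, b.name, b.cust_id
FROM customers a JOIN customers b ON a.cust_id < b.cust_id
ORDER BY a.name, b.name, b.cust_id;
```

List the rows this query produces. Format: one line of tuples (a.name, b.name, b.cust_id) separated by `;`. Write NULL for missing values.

(Eve, Heidi, 9); (Eve, Heidi, 9); (Eve, Yara, 9); (Eve, Yara, 9); (Nora, Heidi, 9); (Nora, Yara, 9); (Omar, Eve, 8); (Omar, Eve, 8); (Omar, Heidi, 9); (Omar, Nora, 8); (Omar, Vik, 5); (Omar, Yara, 9); (Vik, Eve, 8); (Vik, Eve, 8); (Vik, Heidi, 9); (Vik, Nora, 8); (Vik, Yara, 9)

INNER JOIN keeps only pairs where the ON condition holds.
Matching on a.cust_id < b.cust_id. A NULL in a compared column never satisfies the condition.
- cust_id=5: 5 matching b row(s), so 5 row(s) emitted.
- cust_id=3: 6 matching b row(s), so 6 row(s) emitted.
- cust_id=9: no matching b row, dropped.
- cust_id=9: no matching b row, dropped.
- cust_id=8: 2 matching b row(s), so 2 row(s) emitted.
- cust_id=8: 2 matching b row(s), so 2 row(s) emitted.
- cust_id=NULL: no matching b row, dropped.
- cust_id=8: 2 matching b row(s), so 2 row(s) emitted.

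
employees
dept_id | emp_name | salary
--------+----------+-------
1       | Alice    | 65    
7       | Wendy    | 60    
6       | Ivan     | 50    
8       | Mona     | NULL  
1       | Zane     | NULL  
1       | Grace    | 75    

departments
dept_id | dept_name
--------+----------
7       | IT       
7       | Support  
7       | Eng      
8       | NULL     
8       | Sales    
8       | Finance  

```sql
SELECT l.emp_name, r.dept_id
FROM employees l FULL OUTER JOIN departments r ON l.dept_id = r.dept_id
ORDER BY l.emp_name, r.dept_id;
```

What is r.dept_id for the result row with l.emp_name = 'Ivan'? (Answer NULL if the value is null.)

FULL OUTER JOIN keeps every row from both sides; unmatched rows get NULL for the other side's columns.
Matching on l.dept_id = r.dept_id.
Matched pairs: 6; unmatched l rows kept: 4; unmatched r rows kept: 0.

NULL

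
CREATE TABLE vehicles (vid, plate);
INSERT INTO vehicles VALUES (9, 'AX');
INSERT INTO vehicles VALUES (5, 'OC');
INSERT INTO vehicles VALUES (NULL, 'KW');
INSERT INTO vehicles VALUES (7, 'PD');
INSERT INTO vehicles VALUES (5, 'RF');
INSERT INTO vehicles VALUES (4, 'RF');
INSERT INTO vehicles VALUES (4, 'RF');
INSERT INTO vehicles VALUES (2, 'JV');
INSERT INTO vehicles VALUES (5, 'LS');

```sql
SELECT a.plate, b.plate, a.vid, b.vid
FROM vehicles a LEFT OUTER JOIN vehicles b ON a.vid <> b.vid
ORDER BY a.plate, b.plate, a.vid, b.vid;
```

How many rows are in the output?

49

LEFT JOIN keeps every row from `vehicles a`; unmatched rows get NULL for `vehicles b`'s columns.
Matching on a.vid <> b.vid. A NULL in a compared column never satisfies the condition.
- a (vid=9) pairs with 7 row(s) of b.
- a (vid=5) pairs with 5 row(s) of b.
- a (vid=NULL) has no partner → padded with NULL.
- a (vid=7) pairs with 7 row(s) of b.
- a (vid=5) pairs with 5 row(s) of b.
- a (vid=4) pairs with 6 row(s) of b.
- a (vid=4) pairs with 6 row(s) of b.
- a (vid=2) pairs with 7 row(s) of b.
- a (vid=5) pairs with 5 row(s) of b.
Total: 48 matched + 1 padded = 49 rows.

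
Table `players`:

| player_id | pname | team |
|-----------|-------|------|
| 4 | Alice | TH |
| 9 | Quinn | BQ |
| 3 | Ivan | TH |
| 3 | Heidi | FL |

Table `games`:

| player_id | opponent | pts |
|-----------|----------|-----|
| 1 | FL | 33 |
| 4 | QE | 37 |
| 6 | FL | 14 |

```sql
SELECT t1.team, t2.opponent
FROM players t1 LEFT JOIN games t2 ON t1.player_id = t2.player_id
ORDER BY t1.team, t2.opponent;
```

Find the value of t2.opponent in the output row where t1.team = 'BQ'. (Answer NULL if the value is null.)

NULL

LEFT JOIN keeps every row from `players`; unmatched rows get NULL for `games`'s columns.
Matching on t1.player_id = t2.player_id.
Matched pairs: 1; unmatched t1 rows kept: 3.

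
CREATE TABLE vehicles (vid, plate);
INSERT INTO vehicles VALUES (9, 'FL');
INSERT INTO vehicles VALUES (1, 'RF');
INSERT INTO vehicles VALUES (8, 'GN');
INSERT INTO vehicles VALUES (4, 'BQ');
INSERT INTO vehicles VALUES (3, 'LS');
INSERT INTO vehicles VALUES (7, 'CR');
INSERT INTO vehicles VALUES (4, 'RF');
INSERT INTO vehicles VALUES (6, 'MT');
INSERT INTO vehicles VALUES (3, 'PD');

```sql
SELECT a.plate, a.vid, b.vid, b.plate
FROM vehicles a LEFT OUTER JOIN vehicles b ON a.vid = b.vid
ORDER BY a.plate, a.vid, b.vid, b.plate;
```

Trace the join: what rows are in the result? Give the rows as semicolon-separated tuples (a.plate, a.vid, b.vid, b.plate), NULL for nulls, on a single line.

LEFT JOIN keeps every row from `vehicles a`; unmatched rows get NULL for `vehicles b`'s columns.
Matching on a.vid = b.vid.
- a[0] vid=9 → 1 match(es) in b → 1 row(s).
- a[1] vid=1 → 1 match(es) in b → 1 row(s).
- a[2] vid=8 → 1 match(es) in b → 1 row(s).
- a[3] vid=4 → 2 match(es) in b → 2 row(s).
- a[4] vid=3 → 2 match(es) in b → 2 row(s).
- a[5] vid=7 → 1 match(es) in b → 1 row(s).
- a[6] vid=4 → 2 match(es) in b → 2 row(s).
- a[7] vid=6 → 1 match(es) in b → 1 row(s).
- a[8] vid=3 → 2 match(es) in b → 2 row(s).

(BQ, 4, 4, BQ); (BQ, 4, 4, RF); (CR, 7, 7, CR); (FL, 9, 9, FL); (GN, 8, 8, GN); (LS, 3, 3, LS); (LS, 3, 3, PD); (MT, 6, 6, MT); (PD, 3, 3, LS); (PD, 3, 3, PD); (RF, 1, 1, RF); (RF, 4, 4, BQ); (RF, 4, 4, RF)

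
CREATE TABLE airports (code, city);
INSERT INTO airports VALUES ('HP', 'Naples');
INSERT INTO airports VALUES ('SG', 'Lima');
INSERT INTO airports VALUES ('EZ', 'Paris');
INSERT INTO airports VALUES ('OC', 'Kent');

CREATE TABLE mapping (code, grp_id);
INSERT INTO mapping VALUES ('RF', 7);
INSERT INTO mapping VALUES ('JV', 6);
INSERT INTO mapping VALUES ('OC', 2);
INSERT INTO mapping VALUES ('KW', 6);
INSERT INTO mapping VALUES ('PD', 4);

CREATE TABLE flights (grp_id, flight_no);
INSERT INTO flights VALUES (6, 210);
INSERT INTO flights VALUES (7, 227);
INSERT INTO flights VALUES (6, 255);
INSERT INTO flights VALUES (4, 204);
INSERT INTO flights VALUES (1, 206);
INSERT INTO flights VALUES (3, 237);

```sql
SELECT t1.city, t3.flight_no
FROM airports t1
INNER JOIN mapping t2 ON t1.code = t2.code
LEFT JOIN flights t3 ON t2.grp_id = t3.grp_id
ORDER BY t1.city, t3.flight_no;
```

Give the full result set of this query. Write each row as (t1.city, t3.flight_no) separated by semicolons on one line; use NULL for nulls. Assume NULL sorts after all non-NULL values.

Step 1 — t1 INNER JOIN t2 on code → 1 row(s).
Then LEFT JOIN `flights t3` on grp_id: each of those 1 rows is kept; rows whose t2.grp_id has no match in t3 get NULL for t3's columns.

(Kent, NULL)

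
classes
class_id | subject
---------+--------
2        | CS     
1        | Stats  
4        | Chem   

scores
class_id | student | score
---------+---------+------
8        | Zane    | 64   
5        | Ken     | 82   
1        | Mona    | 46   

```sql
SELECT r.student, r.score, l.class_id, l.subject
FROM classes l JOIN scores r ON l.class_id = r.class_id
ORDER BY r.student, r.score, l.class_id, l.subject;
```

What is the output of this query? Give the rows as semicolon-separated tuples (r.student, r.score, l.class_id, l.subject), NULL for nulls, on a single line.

(Mona, 46, 1, Stats)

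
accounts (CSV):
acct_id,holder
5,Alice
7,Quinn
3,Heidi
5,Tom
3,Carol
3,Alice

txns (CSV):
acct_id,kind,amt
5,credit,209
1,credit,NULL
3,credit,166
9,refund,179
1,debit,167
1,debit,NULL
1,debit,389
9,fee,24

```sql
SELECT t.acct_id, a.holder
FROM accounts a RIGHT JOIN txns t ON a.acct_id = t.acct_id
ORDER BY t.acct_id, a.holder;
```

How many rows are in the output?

RIGHT JOIN keeps every row from `txns`; unmatched rows get NULL for `accounts`'s columns.
Matching on a.acct_id = t.acct_id.
Matched pairs: 5; unmatched t rows kept: 6.
Total: 5 matched + 6 padded = 11 rows.

11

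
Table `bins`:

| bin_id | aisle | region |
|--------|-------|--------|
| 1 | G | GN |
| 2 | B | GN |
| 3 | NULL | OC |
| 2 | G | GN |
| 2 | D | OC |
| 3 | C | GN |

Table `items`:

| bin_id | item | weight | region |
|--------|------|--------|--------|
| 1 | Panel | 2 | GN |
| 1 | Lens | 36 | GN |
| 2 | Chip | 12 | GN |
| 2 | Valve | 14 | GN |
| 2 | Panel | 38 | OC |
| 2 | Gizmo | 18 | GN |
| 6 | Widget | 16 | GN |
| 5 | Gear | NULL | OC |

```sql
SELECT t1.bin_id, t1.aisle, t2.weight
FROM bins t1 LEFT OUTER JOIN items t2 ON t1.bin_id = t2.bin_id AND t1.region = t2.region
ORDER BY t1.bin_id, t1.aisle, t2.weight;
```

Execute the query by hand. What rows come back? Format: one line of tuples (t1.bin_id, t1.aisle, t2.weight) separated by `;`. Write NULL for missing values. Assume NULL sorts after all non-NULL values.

(1, G, 2); (1, G, 36); (2, B, 12); (2, B, 14); (2, B, 18); (2, D, 38); (2, G, 12); (2, G, 14); (2, G, 18); (3, C, NULL); (3, NULL, NULL)

LEFT JOIN keeps every row from `bins`; unmatched rows get NULL for `items`'s columns.
Matching on t1.bin_id = t2.bin_id AND t1.region = t2.region.
Matched pairs: 9; unmatched t1 rows kept: 2.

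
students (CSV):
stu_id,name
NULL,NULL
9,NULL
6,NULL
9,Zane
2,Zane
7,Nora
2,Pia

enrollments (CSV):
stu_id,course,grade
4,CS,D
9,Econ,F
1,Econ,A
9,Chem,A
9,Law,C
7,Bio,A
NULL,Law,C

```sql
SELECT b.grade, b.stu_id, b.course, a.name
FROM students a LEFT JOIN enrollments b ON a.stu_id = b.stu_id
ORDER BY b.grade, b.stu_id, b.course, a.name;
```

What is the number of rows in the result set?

11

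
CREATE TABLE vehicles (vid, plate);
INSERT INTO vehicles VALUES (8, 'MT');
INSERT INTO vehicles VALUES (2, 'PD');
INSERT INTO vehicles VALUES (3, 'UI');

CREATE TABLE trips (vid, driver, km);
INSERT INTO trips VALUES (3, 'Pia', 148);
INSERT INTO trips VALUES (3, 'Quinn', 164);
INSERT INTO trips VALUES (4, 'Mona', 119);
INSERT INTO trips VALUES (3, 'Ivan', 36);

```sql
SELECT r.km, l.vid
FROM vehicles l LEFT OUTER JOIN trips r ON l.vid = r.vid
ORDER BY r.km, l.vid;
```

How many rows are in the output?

5

LEFT JOIN keeps every row from `vehicles`; unmatched rows get NULL for `trips`'s columns.
Matching on l.vid = r.vid.
Matched pairs: 3; unmatched l rows kept: 2.
Total: 3 matched + 2 padded = 5 rows.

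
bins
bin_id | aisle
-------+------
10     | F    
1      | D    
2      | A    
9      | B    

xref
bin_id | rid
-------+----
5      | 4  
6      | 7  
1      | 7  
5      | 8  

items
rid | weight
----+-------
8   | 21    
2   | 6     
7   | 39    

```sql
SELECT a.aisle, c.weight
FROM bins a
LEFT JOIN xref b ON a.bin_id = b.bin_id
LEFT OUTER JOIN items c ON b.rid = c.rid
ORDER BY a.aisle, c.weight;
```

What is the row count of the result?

4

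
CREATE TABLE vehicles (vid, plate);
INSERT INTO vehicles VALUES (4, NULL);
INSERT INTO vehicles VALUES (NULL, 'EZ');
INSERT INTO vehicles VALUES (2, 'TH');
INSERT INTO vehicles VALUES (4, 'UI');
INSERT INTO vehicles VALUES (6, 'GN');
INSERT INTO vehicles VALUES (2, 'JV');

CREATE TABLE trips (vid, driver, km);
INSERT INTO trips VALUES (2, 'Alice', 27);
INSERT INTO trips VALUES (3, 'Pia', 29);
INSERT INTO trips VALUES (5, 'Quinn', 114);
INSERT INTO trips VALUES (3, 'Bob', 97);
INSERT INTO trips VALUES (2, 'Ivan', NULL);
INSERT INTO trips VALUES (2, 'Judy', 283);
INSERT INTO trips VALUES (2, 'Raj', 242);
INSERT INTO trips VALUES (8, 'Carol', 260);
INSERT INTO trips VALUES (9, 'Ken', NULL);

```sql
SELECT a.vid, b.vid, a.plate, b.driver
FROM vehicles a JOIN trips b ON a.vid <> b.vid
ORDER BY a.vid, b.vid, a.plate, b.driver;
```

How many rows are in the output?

37

INNER JOIN keeps only pairs where the ON condition holds.
Matching on a.vid <> b.vid. A NULL in a compared column never satisfies the condition.
- a[0] vid=4 → 9 match(es) in b → 9 row(s).
- a[1] vid=NULL → no match; dropped.
- a[2] vid=2 → 5 match(es) in b → 5 row(s).
- a[3] vid=4 → 9 match(es) in b → 9 row(s).
- a[4] vid=6 → 9 match(es) in b → 9 row(s).
- a[5] vid=2 → 5 match(es) in b → 5 row(s).
Total: 37 rows.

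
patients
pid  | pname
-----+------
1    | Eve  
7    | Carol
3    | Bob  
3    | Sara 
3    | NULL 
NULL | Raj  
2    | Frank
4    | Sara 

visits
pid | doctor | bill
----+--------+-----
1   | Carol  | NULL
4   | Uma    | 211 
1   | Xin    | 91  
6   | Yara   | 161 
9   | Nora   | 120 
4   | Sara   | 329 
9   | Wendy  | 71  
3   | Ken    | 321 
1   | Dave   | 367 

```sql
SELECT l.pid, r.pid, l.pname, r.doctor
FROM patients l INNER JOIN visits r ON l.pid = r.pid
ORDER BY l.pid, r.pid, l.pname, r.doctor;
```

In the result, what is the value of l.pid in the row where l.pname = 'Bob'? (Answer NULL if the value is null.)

INNER JOIN keeps only pairs where the ON condition holds.
Matching on l.pid = r.pid. A NULL in a compared column never satisfies the condition.
- l (pid=1) pairs with 3 row(s) of r.
- l (pid=7) has no partner → excluded.
- l (pid=3) pairs with 1 row(s) of r.
- l (pid=3) pairs with 1 row(s) of r.
- l (pid=3) pairs with 1 row(s) of r.
- l (pid=NULL) has no partner → excluded.
- l (pid=2) has no partner → excluded.
- l (pid=4) pairs with 2 row(s) of r.

3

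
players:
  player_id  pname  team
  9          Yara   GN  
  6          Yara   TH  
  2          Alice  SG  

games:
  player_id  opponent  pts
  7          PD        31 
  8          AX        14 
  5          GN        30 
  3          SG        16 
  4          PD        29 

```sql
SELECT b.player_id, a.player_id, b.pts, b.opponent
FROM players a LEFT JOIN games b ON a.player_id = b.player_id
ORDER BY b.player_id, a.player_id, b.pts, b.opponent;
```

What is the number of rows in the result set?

3

LEFT JOIN keeps every row from `players`; unmatched rows get NULL for `games`'s columns.
Matching on a.player_id = b.player_id.
- player_id=9: no b row matches, row kept with b columns NULL.
- player_id=6: no b row matches, row kept with b columns NULL.
- player_id=2: no b row matches, row kept with b columns NULL.
Total: 0 matched + 3 padded = 3 rows.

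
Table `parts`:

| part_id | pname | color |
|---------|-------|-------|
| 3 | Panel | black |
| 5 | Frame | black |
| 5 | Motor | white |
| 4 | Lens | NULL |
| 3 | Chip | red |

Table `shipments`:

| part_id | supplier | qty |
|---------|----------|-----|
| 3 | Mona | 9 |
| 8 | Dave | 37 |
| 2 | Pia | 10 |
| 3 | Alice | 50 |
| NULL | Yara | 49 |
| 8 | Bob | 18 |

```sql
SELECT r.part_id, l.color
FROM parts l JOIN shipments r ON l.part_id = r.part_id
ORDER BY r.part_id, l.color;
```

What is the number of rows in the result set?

INNER JOIN keeps only pairs where the ON condition holds.
Matching on l.part_id = r.part_id. A NULL in a compared column never satisfies the condition.
- l (part_id=3) pairs with 2 row(s) of r.
- l (part_id=5) has no partner → excluded.
- l (part_id=5) has no partner → excluded.
- l (part_id=4) has no partner → excluded.
- l (part_id=3) pairs with 2 row(s) of r.
Total: 4 rows.

4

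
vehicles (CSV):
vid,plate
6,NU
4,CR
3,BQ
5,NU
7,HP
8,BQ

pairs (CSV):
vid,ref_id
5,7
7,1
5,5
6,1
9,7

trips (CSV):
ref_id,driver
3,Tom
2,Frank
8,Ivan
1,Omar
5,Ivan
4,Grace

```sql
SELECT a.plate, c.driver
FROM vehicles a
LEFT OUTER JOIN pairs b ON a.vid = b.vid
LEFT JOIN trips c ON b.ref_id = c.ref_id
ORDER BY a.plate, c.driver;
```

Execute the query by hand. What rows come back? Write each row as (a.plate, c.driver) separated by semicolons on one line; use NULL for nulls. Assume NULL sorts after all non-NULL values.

Joins associate left-to-right: vehicles LEFT JOIN pairs on vid gives 7 intermediate row(s).
Then LEFT JOIN `trips c` on ref_id: each of those 7 rows is kept; rows whose b.ref_id has no match in c get NULL for c's columns.

(BQ, NULL); (BQ, NULL); (CR, NULL); (HP, Omar); (NU, Ivan); (NU, Omar); (NU, NULL)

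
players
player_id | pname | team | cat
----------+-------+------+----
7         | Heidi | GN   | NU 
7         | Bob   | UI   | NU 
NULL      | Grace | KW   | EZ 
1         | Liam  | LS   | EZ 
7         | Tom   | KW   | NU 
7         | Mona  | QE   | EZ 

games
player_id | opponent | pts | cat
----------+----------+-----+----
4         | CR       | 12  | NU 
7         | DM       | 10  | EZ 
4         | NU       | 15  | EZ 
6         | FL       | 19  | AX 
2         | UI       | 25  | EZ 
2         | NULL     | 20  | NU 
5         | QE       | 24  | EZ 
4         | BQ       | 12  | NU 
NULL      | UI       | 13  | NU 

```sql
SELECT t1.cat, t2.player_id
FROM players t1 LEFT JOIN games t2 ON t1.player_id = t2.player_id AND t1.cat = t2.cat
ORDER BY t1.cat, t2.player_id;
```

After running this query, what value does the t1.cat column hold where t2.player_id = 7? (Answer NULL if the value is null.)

LEFT JOIN keeps every row from `players`; unmatched rows get NULL for `games`'s columns.
Matching on t1.player_id = t2.player_id AND t1.cat = t2.cat. A NULL in a compared column never satisfies the condition.
Matched pairs: 1; unmatched t1 rows kept: 5.

EZ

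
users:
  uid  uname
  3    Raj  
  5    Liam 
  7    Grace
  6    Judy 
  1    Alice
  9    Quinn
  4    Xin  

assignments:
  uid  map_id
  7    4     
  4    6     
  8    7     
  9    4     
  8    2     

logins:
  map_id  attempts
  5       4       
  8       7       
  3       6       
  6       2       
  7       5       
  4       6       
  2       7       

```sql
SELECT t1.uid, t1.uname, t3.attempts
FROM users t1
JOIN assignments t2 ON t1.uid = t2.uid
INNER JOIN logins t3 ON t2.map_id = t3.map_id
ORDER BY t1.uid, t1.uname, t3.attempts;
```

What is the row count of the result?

3

Step 1 — t1 INNER JOIN t2 on uid → 3 row(s).
Then INNER JOIN `logins t3` on map_id: keep only rows whose t2.map_id appears in t3.
Result: 3 row(s).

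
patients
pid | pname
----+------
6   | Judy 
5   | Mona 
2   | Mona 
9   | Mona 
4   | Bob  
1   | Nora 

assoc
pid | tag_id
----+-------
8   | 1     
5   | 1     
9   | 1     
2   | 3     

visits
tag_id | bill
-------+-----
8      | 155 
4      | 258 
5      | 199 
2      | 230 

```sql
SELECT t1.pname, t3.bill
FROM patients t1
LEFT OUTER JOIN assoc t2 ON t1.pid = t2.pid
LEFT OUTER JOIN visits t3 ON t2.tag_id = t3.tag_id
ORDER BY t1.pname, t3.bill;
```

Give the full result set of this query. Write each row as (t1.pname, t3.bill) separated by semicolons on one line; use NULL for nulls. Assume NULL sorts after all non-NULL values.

Step 1 — t1 LEFT JOIN t2 on pid → 6 row(s).
Then LEFT JOIN `visits t3` on tag_id: each of those 6 rows is kept; rows whose t2.tag_id has no match in t3 get NULL for t3's columns.

(Bob, NULL); (Judy, NULL); (Mona, NULL); (Mona, NULL); (Mona, NULL); (Nora, NULL)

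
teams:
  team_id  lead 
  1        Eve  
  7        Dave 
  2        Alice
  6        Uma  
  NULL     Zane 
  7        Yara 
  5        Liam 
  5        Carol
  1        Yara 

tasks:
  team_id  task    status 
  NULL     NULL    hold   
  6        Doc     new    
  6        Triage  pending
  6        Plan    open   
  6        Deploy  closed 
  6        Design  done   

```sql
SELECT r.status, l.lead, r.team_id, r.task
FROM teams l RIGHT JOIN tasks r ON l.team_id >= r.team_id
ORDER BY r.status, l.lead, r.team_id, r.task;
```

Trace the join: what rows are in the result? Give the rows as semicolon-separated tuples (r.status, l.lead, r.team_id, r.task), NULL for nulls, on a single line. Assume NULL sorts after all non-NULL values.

RIGHT JOIN keeps every row from `tasks`; unmatched rows get NULL for `teams`'s columns.
Matching on l.team_id >= r.team_id. A NULL in a compared column never satisfies the condition.
- l (team_id=1) has no partner in r.
- l (team_id=7) pairs with 5 row(s) of r.
- l (team_id=2) has no partner in r.
- l (team_id=6) pairs with 5 row(s) of r.
- l (team_id=NULL) has no partner in r.
- l (team_id=7) pairs with 5 row(s) of r.
- l (team_id=5) has no partner in r.
- l (team_id=5) has no partner in r.
- l (team_id=1) has no partner in r.
- 1 r row(s) had no l match → kept, l columns NULL.

(closed, Dave, 6, Deploy); (closed, Uma, 6, Deploy); (closed, Yara, 6, Deploy); (done, Dave, 6, Design); (done, Uma, 6, Design); (done, Yara, 6, Design); (hold, NULL, NULL, NULL); (new, Dave, 6, Doc); (new, Uma, 6, Doc); (new, Yara, 6, Doc); (open, Dave, 6, Plan); (open, Uma, 6, Plan); (open, Yara, 6, Plan); (pending, Dave, 6, Triage); (pending, Uma, 6, Triage); (pending, Yara, 6, Triage)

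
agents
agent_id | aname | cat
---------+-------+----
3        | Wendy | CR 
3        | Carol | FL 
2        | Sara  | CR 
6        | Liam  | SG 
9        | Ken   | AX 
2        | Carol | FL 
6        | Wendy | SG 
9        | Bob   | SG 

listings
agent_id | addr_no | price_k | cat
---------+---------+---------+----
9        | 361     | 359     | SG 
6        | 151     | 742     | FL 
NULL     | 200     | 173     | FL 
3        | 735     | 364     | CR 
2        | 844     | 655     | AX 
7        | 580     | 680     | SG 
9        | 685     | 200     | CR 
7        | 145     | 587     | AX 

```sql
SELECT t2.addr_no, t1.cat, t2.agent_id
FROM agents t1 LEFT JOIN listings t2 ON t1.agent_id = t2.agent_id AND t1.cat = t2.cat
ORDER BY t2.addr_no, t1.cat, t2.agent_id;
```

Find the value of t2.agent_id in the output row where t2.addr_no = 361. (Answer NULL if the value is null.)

9

LEFT JOIN keeps every row from `agents`; unmatched rows get NULL for `listings`'s columns.
Matching on t1.agent_id = t2.agent_id AND t1.cat = t2.cat. A NULL in a compared column never satisfies the condition.
- t1 (agent_id=3, cat=CR) pairs with 1 row(s) of t2.
- t1 (agent_id=3, cat=FL) has no partner → padded with NULL.
- t1 (agent_id=2, cat=CR) has no partner → padded with NULL.
- t1 (agent_id=6, cat=SG) has no partner → padded with NULL.
- t1 (agent_id=9, cat=AX) has no partner → padded with NULL.
- t1 (agent_id=2, cat=FL) has no partner → padded with NULL.
- t1 (agent_id=6, cat=SG) has no partner → padded with NULL.
- t1 (agent_id=9, cat=SG) pairs with 1 row(s) of t2.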